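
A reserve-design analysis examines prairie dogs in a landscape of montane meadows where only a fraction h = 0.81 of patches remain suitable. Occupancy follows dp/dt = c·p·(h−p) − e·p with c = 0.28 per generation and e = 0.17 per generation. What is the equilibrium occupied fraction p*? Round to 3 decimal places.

Setting dp/dt = 0 and dividing by p* gives c·(h−p*) = e.
So p* = h − e/c = 0.81 − 0.17/0.28 = 0.81 − 0.6071 = 0.2029.

0.203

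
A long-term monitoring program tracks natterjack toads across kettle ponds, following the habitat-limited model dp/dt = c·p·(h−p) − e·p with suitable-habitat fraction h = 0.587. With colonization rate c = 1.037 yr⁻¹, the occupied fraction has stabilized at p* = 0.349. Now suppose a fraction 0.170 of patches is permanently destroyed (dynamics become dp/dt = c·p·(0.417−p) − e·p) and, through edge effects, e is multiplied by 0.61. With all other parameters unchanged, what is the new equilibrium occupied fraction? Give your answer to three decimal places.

Balance c(h−p*) = e gives e = 1.037×(0.587 − 0.34900) = 0.24681.
New p* = 0.417 − e/c = 0.417 − 0.15055/1.03700 = 0.27182.

0.272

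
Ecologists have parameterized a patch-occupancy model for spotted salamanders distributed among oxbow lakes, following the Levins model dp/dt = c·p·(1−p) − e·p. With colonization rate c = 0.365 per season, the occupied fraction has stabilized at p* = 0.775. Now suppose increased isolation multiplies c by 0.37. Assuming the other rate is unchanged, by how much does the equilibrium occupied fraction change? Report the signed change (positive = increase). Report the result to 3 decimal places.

-0.383

Balance c(1−p*) = e gives e = 0.365×(1 − 0.77500) = 0.08212.
New p* = 1 − e/c = 1 − 0.08212/0.13505 = 0.39193.
Δp* = 0.39193 − 0.77500 = -0.38307.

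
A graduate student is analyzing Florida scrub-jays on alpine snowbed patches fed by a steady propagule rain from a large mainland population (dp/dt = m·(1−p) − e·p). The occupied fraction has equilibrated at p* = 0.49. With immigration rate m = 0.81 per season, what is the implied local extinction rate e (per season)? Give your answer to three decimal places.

0.843

At equilibrium m(1−p*) = e·p*, so e = m(1−p*)/p*.
e = 0.81 × 0.5100 / 0.49 = 0.8431.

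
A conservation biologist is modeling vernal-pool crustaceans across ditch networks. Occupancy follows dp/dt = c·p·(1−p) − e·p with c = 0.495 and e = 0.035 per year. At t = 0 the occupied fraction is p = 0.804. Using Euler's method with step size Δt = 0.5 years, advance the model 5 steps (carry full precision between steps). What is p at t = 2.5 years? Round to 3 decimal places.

Update rule: p ← p + [c·p·(1−p) − e·p]·Δt with Δt = 0.5.
step 1: Δp = +0.02493, p = 0.82893
step 2: Δp = +0.02059, p = 0.84952
step 3: Δp = +0.01677, p = 0.86629
step 4: Δp = +0.01351, p = 0.87980
step 5: Δp = +0.01078, p = 0.89058

0.891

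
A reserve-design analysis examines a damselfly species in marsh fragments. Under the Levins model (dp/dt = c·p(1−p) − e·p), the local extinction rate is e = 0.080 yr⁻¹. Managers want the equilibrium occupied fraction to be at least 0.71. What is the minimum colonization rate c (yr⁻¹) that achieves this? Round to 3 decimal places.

0.276

p* = 1 − e/c ≥ 0.71 requires e/c ≤ 0.2900, i.e. c ≥ e/0.2900.
c_min = 0.080/0.2900 = 0.2759.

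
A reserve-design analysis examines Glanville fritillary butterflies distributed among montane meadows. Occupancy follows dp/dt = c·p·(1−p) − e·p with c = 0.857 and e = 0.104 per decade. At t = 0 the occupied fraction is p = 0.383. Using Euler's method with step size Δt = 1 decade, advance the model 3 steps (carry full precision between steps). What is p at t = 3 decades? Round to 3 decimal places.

0.808

Update rule: p ← p + [c·p·(1−p) − e·p]·Δt with Δt = 1.
  1  |  dp/dt·Δt = +0.162687  |  p_1 = 0.545687
  2  |  dp/dt·Δt = +0.155710  |  p_2 = 0.701396
  3  |  dp/dt·Δt = +0.106544  |  p_3 = 0.807941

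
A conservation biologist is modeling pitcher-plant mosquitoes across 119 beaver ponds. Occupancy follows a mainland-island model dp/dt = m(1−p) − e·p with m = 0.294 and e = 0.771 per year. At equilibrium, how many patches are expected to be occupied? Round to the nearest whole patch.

p* = m/(m+e) = 0.294/1.0650 = 0.2761.
Expected occupied patches = N × p* = 119 × 0.2761 = 32.85 ≈ 33.

33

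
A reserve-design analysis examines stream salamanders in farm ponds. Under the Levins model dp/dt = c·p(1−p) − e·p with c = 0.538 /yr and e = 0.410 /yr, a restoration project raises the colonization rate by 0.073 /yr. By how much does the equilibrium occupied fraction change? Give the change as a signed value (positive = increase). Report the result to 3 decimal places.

0.091

Before: p* = 1 − 0.410/0.538 = 0.2379.
After the change, c = 0.611, e = 0.41, so p* = 1 − 0.41/0.611 = 0.3290.
Δp* = 0.3290 − 0.2379 = +0.0911.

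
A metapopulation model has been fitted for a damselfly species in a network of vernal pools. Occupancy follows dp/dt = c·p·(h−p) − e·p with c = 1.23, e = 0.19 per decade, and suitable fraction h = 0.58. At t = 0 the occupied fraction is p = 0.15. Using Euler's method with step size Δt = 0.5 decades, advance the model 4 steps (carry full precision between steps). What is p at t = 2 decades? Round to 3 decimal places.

0.258

Update rule: p ← p + [c·p·(h−p) − e·p]·Δt with Δt = 0.5.
p: 0.15000 → 0.17542  (Δp = +0.02542)
p: 0.17542 → 0.20240  (Δp = +0.02698)
p: 0.20240 → 0.23017  (Δp = +0.02777)
p: 0.23017 → 0.25783  (Δp = +0.02765)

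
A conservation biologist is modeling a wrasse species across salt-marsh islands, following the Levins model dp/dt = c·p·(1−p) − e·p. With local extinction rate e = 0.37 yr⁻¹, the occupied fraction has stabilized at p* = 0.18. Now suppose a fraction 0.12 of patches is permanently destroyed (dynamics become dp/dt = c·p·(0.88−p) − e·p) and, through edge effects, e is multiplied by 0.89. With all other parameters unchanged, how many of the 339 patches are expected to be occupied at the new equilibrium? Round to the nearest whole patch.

51

Balance c(1−p*) = e gives c = e/(1 − 0.18000) = 0.37/0.82000 = 0.45122.
New p* = 0.88 − e/c = 0.88 − 0.32930/0.45122 = 0.15020.
Expected occupied = 339 × 0.15020 = 50.92 ≈ 51.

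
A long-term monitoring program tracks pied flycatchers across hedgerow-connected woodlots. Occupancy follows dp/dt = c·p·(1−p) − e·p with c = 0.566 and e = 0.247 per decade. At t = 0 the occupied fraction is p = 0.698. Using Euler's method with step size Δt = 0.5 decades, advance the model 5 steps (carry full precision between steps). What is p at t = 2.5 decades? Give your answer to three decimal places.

Update rule: p ← p + [c·p·(1−p) − e·p]·Δt with Δt = 0.5.
p: 0.69800 → 0.67145  (Δp = -0.02655)
p: 0.67145 → 0.65096  (Δp = -0.02049)
p: 0.65096 → 0.63487  (Δp = -0.01609)
p: 0.63487 → 0.62206  (Δp = -0.01280)
p: 0.62206 → 0.61177  (Δp = -0.01029)

0.612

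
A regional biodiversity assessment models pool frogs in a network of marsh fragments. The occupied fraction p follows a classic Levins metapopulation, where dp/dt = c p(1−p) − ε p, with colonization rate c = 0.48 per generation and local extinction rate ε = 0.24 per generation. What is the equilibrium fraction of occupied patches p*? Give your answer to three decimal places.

0.500

At equilibrium, colonization balances extinction: c·p*·(1−p*) = ε·p*.
So p* = 1 − ε/c = 1 − 0.24/0.48 = 1 − 0.5000 = 0.5000.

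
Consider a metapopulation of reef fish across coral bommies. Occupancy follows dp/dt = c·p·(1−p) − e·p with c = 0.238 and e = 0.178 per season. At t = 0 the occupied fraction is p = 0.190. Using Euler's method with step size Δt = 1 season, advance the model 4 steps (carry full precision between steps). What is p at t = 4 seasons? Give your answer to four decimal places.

Update rule: p ← p + [c·p·(1−p) − e·p]·Δt with Δt = 1.
  1  |  dp/dt·Δt = +0.002808  |  p_1 = 0.192808
  2  |  dp/dt·Δt = +0.002721  |  p_2 = 0.195529
  3  |  dp/dt·Δt = +0.002633  |  p_3 = 0.198162
  4  |  dp/dt·Δt = +0.002544  |  p_4 = 0.200706

0.2007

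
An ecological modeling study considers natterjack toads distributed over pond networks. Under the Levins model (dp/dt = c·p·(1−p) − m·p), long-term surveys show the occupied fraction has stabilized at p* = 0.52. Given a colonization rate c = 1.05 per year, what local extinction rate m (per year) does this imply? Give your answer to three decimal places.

0.504

At equilibrium c(1−p*) = m.
m = 1.05 × (1 − 0.52) = 1.05 × 0.4800 = 0.5040.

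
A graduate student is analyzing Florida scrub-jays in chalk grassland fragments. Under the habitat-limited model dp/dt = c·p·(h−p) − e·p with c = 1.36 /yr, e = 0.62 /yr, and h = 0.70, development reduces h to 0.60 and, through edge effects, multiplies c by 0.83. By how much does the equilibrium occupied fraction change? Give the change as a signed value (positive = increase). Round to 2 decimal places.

Before: p* = h − e/c = 0.70 − 0.62/1.36 = 0.70 − 0.4559 = 0.2441.
After: c = 1.1288, e = 0.62, h = 0.60; p* = 0.60 − 0.62/1.1288 = 0.0507.
Δp* = 0.0507 − 0.2441 = -0.1934.

-0.19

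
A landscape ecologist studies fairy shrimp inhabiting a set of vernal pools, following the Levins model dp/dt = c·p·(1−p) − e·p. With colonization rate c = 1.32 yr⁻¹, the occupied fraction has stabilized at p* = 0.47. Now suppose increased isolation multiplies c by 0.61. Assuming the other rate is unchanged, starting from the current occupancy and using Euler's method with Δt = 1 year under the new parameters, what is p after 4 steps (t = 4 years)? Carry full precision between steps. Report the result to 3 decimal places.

Balance c(1−p*) = e gives e = 1.32×(1 − 0.47000) = 0.69960.
Starting from p₀ = 0.47000; update p ← p + (dp/dt)·Δt with the new parameters.
step 1: Δp = -0.12824, p = 0.34176
step 2: Δp = -0.05796, p = 0.28380
step 3: Δp = -0.03489, p = 0.24892
step 4: Δp = -0.02360, p = 0.22531

0.225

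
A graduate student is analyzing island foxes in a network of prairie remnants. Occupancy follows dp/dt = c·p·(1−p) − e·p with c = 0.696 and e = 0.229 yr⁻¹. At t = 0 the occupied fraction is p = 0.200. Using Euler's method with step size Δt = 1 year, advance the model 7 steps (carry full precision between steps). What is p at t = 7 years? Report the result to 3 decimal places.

Update rule: p ← p + [c·p·(1−p) − e·p]·Δt with Δt = 1.
t = 1: p = 0.20000 + (+0.06556) = 0.26556
t = 2: p = 0.26556 + (+0.07493) = 0.34049
t = 3: p = 0.34049 + (+0.07832) = 0.41881
t = 4: p = 0.41881 + (+0.07350) = 0.49232
t = 5: p = 0.49232 + (+0.06122) = 0.55354
t = 6: p = 0.55354 + (+0.04525) = 0.59878
t = 7: p = 0.59878 + (+0.03009) = 0.62887

0.629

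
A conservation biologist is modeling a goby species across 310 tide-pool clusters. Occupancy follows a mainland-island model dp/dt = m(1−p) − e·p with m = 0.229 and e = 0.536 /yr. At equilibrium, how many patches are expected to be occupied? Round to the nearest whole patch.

p* = m/(m+e) = 0.229/0.7650 = 0.2993.
Expected occupied patches = N × p* = 310 × 0.2993 = 92.80 ≈ 93.

93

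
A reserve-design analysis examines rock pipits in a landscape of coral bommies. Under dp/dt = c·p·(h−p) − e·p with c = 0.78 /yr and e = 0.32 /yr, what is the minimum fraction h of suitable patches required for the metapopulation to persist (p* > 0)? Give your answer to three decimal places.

0.410

p* = h − e/c is positive only when h > e/c.
h_min = e/c = 0.32/0.78 = 0.4103.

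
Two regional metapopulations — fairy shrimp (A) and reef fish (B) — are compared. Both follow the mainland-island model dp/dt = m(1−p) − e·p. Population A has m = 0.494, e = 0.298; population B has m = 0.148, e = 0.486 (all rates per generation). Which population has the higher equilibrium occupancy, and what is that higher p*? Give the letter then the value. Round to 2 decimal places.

A: p*_A = m/(m+e) = 0.494/0.7920 = 0.6237.
B: p*_B = 0.148/0.6340 = 0.2334.
A is higher at 0.6237.

A, 0.62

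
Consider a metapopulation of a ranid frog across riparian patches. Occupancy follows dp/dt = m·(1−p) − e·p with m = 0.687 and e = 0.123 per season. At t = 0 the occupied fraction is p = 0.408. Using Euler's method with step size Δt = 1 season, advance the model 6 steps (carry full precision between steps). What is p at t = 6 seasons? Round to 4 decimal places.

Update rule: p ← p + [m·(1−p) − e·p]·Δt with Δt = 1.
  1  |  dp/dt·Δt = +0.356520  |  p_1 = 0.764520
  2  |  dp/dt·Δt = +0.067739  |  p_2 = 0.832259
  3  |  dp/dt·Δt = +0.012870  |  p_3 = 0.845129
  4  |  dp/dt·Δt = +0.002445  |  p_4 = 0.847575
  5  |  dp/dt·Δt = +0.000465  |  p_5 = 0.848039
  6  |  dp/dt·Δt = +0.000088  |  p_6 = 0.848127

0.8481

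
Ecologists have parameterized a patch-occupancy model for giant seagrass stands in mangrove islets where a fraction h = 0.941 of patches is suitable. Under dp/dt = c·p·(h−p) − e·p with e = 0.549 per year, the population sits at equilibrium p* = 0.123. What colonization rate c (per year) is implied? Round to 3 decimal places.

0.671

At equilibrium c(h−p*) = e, so c = e/(h−p*).
c = 0.549/(0.941 − 0.123) = 0.549/0.8180 = 0.6711.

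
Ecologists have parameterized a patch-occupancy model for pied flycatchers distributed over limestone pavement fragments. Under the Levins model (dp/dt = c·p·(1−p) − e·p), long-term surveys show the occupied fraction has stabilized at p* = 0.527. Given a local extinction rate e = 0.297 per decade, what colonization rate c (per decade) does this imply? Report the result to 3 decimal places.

0.628

At equilibrium c(1−p*) = e, so c = e/(1−p*).
c = 0.297/(1 − 0.527) = 0.297/0.4730 = 0.6279.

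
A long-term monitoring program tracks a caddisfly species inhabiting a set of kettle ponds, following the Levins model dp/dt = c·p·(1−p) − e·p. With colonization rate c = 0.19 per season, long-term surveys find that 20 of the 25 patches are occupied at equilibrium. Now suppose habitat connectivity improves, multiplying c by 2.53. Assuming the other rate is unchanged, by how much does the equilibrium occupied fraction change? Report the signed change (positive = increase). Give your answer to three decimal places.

Observed p* = 20/25 = 0.80000.
Balance c(1−p*) = e gives e = 0.19×(1 − 0.80000) = 0.03800.
New p* = 1 − e/c = 1 − 0.03800/0.48070 = 0.92095.
Δp* = 0.92095 − 0.80000 = +0.12095.

0.121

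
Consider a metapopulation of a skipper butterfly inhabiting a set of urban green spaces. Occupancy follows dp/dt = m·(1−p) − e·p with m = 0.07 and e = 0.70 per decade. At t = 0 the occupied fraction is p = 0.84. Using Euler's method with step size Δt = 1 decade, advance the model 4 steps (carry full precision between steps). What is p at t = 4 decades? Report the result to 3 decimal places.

Update rule: p ← p + [m·(1−p) − e·p]·Δt with Δt = 1.
  1  |  dp/dt·Δt = -0.576800  |  p_1 = 0.263200
  2  |  dp/dt·Δt = -0.132664  |  p_2 = 0.130536
  3  |  dp/dt·Δt = -0.030513  |  p_3 = 0.100023
  4  |  dp/dt·Δt = -0.007018  |  p_4 = 0.093005

0.093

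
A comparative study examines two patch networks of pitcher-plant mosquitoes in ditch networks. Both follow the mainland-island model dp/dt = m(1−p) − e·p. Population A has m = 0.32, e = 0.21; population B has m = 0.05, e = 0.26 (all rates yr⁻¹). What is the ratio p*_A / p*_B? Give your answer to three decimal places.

A: p*_A = m/(m+e) = 0.32/0.5300 = 0.6038.
B: p*_B = 0.05/0.3100 = 0.1613.
p*_A / p*_B = 0.6038/0.1613 = 3.7434.

3.743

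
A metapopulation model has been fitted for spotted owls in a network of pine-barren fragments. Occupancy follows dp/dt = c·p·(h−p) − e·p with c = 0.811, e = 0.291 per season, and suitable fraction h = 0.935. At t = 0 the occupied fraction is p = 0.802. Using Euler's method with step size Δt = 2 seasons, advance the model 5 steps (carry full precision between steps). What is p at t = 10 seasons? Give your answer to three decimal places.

Update rule: p ← p + [c·p·(h−p) − e·p]·Δt with Δt = 2.
  1  |  dp/dt·Δt = -0.293752  |  p_1 = 0.508248
  2  |  dp/dt·Δt = +0.056005  |  p_2 = 0.564253
  3  |  dp/dt·Δt = +0.010919  |  p_3 = 0.575172
  4  |  dp/dt·Δt = +0.000944  |  p_4 = 0.576116
  5  |  dp/dt·Δt = +0.000063  |  p_5 = 0.576179

0.576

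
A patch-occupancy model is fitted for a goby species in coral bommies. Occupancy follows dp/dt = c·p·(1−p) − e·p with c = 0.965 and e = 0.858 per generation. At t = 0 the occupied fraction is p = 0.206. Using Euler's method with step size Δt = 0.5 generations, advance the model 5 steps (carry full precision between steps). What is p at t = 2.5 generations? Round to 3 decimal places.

Update rule: p ← p + [c·p·(1−p) − e·p]·Δt with Δt = 0.5.
  1  |  dp/dt·Δt = -0.009454  |  p_1 = 0.196546
  2  |  dp/dt·Δt = -0.008124  |  p_2 = 0.188422
  3  |  dp/dt·Δt = -0.007050  |  p_3 = 0.181372
  4  |  dp/dt·Δt = -0.006169  |  p_4 = 0.175203
  5  |  dp/dt·Δt = -0.005438  |  p_5 = 0.169766

0.170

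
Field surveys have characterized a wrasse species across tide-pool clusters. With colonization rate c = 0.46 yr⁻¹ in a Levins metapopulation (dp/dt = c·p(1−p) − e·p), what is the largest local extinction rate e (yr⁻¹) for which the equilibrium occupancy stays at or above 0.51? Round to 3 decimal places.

0.225

1 − e/c ≥ 0.51 ⇒ e ≤ c(1 − 0.51) = 0.46 × 0.4900.
e_max = 0.2254.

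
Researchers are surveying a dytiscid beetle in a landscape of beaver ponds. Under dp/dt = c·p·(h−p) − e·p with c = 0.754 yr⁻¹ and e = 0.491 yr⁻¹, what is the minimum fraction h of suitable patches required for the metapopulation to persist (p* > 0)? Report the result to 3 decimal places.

0.651

p* = h − e/c is positive only when h > e/c.
h_min = e/c = 0.491/0.754 = 0.6512.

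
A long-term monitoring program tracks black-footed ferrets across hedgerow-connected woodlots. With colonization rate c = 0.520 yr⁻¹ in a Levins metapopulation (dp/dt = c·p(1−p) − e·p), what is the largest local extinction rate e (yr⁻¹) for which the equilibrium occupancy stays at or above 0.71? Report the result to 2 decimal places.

1 − e/c ≥ 0.71 ⇒ e ≤ c(1 − 0.71) = 0.520 × 0.2900.
e_max = 0.1508.

0.15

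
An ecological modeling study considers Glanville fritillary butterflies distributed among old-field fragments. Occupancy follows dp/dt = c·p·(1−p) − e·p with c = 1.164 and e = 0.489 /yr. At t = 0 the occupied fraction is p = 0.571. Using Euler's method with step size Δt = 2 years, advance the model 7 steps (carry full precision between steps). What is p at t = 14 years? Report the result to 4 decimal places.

Update rule: p ← p + [c·p·(1−p) − e·p]·Δt with Δt = 2.
p: 0.57100 → 0.58283  (Δp = +0.01183)
p: 0.58283 → 0.57885  (Δp = -0.00398)
p: 0.57885 → 0.58026  (Δp = +0.00141)
p: 0.58026 → 0.57977  (Δp = -0.00049)
p: 0.57977 → 0.57994  (Δp = +0.00017)
p: 0.57994 → 0.57988  (Δp = -0.00006)
p: 0.57988 → 0.57990  (Δp = +0.00002)

0.5799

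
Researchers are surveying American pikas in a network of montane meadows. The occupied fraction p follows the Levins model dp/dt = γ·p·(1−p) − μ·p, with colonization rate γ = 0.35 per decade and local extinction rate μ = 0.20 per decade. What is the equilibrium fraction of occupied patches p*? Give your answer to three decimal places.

Setting dp/dt = 0 and dividing through by p* gives γ·(1−p*) = μ.
So p* = 1 − μ/γ = 1 − 0.20/0.35 = 1 − 0.5714 = 0.4286.

0.429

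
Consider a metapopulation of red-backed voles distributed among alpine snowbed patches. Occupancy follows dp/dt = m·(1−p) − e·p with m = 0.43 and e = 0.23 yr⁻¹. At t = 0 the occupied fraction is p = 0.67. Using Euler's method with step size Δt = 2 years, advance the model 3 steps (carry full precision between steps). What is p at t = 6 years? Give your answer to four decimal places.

Update rule: p ← p + [m·(1−p) − e·p]·Δt with Δt = 2.
p: 0.67000 → 0.64560  (Δp = -0.02440)
p: 0.64560 → 0.65341  (Δp = +0.00781)
p: 0.65341 → 0.65091  (Δp = -0.00250)

0.6509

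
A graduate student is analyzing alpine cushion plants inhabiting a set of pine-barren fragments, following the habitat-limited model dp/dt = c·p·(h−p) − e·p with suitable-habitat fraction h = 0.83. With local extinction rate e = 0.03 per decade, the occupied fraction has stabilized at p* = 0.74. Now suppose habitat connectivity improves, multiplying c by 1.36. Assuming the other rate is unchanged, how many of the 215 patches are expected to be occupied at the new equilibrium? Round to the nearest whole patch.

164

Balance c(h−p*) = e gives c = e/(0.83 − 0.74000) = 0.03/0.09000 = 0.33333.
New p* = 0.83 − e/c = 0.83 − 0.03000/0.45333 = 0.76382.
Expected occupied = 215 × 0.76382 = 164.22 ≈ 164.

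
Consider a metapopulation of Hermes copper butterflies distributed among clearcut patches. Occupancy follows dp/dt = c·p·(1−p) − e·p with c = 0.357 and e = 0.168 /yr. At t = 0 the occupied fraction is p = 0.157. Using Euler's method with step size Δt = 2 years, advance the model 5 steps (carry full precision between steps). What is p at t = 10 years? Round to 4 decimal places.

Update rule: p ← p + [c·p·(1−p) − e·p]·Δt with Δt = 2.
p: 0.15700 → 0.19875  (Δp = +0.04175)
p: 0.19875 → 0.24567  (Δp = +0.04692)
p: 0.24567 → 0.29544  (Δp = +0.04977)
p: 0.29544 → 0.34480  (Δp = +0.04935)
p: 0.34480 → 0.39024  (Δp = +0.04545)

0.3902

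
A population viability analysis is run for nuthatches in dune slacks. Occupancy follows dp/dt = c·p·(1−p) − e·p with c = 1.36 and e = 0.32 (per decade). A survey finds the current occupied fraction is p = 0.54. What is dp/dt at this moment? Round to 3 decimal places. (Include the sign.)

0.165

Colonization term: c·p·(1−p) = 1.36×0.54×0.4600 = 0.33782.
Extinction term: e·p = 0.17280.
dp/dt = 0.33782 − 0.17280 = 0.16502.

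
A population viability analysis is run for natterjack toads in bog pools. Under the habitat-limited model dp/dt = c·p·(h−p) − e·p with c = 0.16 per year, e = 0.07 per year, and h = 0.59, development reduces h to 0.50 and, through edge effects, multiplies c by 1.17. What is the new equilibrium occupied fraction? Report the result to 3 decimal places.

0.126

Before: p* = h − e/c = 0.59 − 0.07/0.16 = 0.59 − 0.4375 = 0.1525.
After: c = 0.1872, e = 0.07, h = 0.50; p* = 0.50 − 0.07/0.1872 = 0.1261.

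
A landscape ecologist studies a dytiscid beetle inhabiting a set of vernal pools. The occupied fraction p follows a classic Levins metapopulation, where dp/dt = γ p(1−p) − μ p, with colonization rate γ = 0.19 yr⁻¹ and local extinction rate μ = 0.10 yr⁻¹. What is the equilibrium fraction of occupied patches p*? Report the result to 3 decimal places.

Setting dp/dt = 0 and dividing through by p* gives γ·(1−p*) = μ.
So p* = 1 − μ/γ = 1 − 0.10/0.19 = 1 − 0.5263 = 0.4737.

0.474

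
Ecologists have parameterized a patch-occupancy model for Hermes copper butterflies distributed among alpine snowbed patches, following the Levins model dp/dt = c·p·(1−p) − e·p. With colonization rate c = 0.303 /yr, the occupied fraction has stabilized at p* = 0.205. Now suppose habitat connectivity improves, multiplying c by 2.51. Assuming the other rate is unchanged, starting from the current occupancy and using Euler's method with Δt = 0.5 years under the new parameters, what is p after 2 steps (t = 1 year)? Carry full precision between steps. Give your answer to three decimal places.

0.283

Balance c(1−p*) = e gives e = 0.303×(1 − 0.20500) = 0.24089.
Starting from p₀ = 0.20500; update p ← p + (dp/dt)·Δt with the new parameters.
step 1: Δp = +0.03728, p = 0.24228
step 2: Δp = +0.04063, p = 0.28291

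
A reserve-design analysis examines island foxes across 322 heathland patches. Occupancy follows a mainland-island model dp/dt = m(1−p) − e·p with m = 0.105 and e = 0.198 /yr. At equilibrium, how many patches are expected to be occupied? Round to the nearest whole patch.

p* = m/(m+e) = 0.105/0.3030 = 0.3465.
Expected occupied patches = N × p* = 322 × 0.3465 = 111.58 ≈ 112.

112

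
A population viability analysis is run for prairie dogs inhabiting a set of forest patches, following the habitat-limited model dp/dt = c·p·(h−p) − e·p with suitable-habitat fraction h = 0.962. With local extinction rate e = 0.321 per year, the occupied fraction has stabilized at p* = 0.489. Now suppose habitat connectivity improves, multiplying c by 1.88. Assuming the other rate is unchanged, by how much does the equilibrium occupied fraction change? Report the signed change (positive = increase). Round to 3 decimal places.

0.221

Balance c(h−p*) = e gives c = e/(0.962 − 0.48900) = 0.321/0.47300 = 0.67865.
New p* = 0.962 − e/c = 0.962 − 0.32100/1.27586 = 0.71040.
Δp* = 0.71040 − 0.48900 = +0.22140.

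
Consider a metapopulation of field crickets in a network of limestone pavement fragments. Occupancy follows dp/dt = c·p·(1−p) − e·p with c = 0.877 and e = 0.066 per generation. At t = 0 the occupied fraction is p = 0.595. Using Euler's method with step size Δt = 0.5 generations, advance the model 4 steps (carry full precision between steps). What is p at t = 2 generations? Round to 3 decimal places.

Update rule: p ← p + [c·p·(1−p) − e·p]·Δt with Δt = 0.5.
t = 0.5: p = 0.59500 + (+0.08603) = 0.68103
t = 1: p = 0.68103 + (+0.07278) = 0.75381
t = 1.5: p = 0.75381 + (+0.05650) = 0.81031
t = 2: p = 0.81031 + (+0.04066) = 0.85097

0.851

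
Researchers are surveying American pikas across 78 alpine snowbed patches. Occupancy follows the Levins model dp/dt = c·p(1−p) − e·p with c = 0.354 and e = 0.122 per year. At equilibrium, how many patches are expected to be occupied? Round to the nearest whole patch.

p* = 1 − e/c = 1 − 0.122/0.354 = 0.6554.
Expected occupied patches = N × p* = 78 × 0.6554 = 51.12 ≈ 51.

51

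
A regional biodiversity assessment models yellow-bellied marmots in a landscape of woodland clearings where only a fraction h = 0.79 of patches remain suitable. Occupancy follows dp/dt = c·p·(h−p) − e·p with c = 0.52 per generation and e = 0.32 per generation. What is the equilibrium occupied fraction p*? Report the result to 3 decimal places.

Setting dp/dt = 0 and dividing by p* gives c·(h−p*) = e.
So p* = h − e/c = 0.79 − 0.32/0.52 = 0.79 − 0.6154 = 0.1746.

0.175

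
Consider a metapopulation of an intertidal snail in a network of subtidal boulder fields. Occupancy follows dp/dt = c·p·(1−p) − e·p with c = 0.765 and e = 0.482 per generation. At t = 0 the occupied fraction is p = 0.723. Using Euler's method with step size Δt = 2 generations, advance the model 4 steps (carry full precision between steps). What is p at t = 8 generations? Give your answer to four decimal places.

0.3661

Update rule: p ← p + [c·p·(1−p) − e·p]·Δt with Δt = 2.
  1  |  dp/dt·Δt = -0.390557  |  p_1 = 0.332443
  2  |  dp/dt·Δt = +0.019070  |  p_2 = 0.351512
  3  |  dp/dt·Δt = +0.009908  |  p_3 = 0.361420
  4  |  dp/dt·Δt = +0.004708  |  p_4 = 0.366128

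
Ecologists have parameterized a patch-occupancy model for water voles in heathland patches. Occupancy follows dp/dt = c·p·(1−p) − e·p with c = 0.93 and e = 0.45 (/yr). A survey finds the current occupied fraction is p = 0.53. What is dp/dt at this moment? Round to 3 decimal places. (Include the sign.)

-0.007

Colonization term: c·p·(1−p) = 0.93×0.53×0.4700 = 0.23166.
Extinction term: e·p = 0.23850.
dp/dt = 0.23166 − 0.23850 = -0.00684.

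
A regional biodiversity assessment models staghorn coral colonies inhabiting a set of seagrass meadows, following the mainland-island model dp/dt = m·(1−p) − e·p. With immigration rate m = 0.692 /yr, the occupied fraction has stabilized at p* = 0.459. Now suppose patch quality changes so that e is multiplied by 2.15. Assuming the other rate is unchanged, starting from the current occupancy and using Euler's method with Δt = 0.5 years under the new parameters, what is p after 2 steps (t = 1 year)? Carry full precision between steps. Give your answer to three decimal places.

Balance m(1−p*) = e·p* gives e = m(1−p*)/p* = 0.692×0.54100/0.45900 = 0.81563.
Starting from p₀ = 0.45900; update p ← p + (dp/dt)·Δt with the new parameters.
p: 0.45900 → 0.24374  (Δp = -0.21526)
p: 0.24374 → 0.29170  (Δp = +0.04796)

0.292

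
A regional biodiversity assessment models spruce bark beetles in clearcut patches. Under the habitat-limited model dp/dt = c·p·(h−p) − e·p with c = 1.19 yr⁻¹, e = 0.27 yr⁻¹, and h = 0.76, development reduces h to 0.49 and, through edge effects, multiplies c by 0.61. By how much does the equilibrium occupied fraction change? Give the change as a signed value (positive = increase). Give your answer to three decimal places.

Before: p* = h − e/c = 0.76 − 0.27/1.19 = 0.76 − 0.2269 = 0.5331.
After: c = 0.7259, e = 0.27, h = 0.49; p* = 0.49 − 0.27/0.7259 = 0.1180.
Δp* = 0.1180 − 0.5331 = -0.4151.

-0.415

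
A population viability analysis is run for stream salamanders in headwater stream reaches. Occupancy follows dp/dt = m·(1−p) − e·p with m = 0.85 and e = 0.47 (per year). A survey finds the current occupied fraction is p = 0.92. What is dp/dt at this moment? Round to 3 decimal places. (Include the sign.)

-0.364

Colonization term: m·(1−p) = 0.85×0.0800 = 0.06800.
Extinction term: e·p = 0.43240.
dp/dt = 0.06800 − 0.43240 = -0.36440.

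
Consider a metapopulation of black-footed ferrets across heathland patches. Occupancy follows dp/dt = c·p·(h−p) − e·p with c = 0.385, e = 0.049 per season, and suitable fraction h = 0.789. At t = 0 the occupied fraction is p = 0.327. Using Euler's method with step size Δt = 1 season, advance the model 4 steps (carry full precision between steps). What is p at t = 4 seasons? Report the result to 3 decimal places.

Update rule: p ← p + [c·p·(h−p) − e·p]·Δt with Δt = 1.
step 1: Δp = +0.04214, p = 0.36914
step 2: Δp = +0.04158, p = 0.41072
step 3: Δp = +0.03969, p = 0.45041
step 4: Δp = +0.03664, p = 0.48706

0.487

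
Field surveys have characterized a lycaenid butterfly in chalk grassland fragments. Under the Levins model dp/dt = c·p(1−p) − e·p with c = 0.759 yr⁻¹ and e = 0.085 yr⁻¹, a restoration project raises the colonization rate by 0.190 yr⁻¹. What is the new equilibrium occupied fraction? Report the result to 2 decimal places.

Before: p* = 1 − 0.085/0.759 = 0.8880.
After the change, c = 0.949, e = 0.085, so p* = 1 − 0.085/0.949 = 0.9104.

0.91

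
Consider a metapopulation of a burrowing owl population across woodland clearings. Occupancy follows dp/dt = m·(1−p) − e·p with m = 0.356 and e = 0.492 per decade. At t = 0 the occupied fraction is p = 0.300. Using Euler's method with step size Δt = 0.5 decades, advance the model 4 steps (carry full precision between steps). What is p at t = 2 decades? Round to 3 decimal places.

0.407

Update rule: p ← p + [m·(1−p) − e·p]·Δt with Δt = 0.5.
  1  |  dp/dt·Δt = +0.050800  |  p_1 = 0.350800
  2  |  dp/dt·Δt = +0.029261  |  p_2 = 0.380061
  3  |  dp/dt·Δt = +0.016854  |  p_3 = 0.396915
  4  |  dp/dt·Δt = +0.009708  |  p_4 = 0.406623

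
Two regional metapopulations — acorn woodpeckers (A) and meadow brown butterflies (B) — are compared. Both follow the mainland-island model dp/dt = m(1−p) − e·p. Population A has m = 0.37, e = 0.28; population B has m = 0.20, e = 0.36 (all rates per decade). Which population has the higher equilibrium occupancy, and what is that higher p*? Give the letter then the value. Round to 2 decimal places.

A: p*_A = m/(m+e) = 0.37/0.6500 = 0.5692.
B: p*_B = 0.20/0.5600 = 0.3571.
A is higher at 0.5692.

A, 0.57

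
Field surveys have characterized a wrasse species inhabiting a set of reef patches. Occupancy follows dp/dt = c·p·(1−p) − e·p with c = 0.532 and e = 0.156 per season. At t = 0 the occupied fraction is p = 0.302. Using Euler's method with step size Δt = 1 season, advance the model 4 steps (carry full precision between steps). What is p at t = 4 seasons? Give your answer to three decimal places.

Update rule: p ← p + [c·p·(1−p) − e·p]·Δt with Δt = 1.
  1  |  dp/dt·Δt = +0.065031  |  p_1 = 0.367031
  2  |  dp/dt·Δt = +0.066337  |  p_2 = 0.433368
  3  |  dp/dt·Δt = +0.063033  |  p_3 = 0.496401
  4  |  dp/dt·Δt = +0.055555  |  p_4 = 0.551956

0.552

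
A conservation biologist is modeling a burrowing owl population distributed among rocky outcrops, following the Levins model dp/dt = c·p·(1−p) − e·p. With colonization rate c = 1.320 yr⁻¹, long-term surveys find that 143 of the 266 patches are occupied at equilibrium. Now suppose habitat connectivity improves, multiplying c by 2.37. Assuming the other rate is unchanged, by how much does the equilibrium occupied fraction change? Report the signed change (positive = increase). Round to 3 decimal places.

Observed p* = 143/266 = 0.53759.
Balance c(1−p*) = e gives e = 1.320×(1 − 0.53759) = 0.61038.
New p* = 1 − e/c = 1 − 0.61038/3.12840 = 0.80489.
Δp* = 0.80489 − 0.53759 = +0.26730.

0.267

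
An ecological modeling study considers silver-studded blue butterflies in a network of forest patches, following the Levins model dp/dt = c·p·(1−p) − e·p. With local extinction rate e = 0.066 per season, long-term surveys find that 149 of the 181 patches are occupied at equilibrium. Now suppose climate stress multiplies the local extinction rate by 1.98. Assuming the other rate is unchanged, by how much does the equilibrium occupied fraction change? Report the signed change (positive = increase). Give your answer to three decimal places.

-0.173

Observed p* = 149/181 = 0.82320.
Balance c(1−p*) = e gives c = e/(1 − 0.82320) = 0.066/0.17680 = 0.37330.
New p* = 1 − e/c = 1 − 0.13068/0.37330 = 0.64993.
Δp* = 0.64993 − 0.82320 = -0.17327.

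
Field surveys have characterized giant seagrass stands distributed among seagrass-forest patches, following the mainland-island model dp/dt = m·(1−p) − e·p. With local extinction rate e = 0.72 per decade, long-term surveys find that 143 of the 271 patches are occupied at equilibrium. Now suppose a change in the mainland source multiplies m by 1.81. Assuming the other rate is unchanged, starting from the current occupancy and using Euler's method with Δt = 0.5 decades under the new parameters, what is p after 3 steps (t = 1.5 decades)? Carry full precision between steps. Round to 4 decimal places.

0.6692

Observed p* = 143/271 = 0.52768.
Balance m(1−p*) = e·p* gives m = e·p*/(1−p*) = 0.72×0.52768/0.47232 = 0.80437.
Starting from p₀ = 0.52768; update p ← p + (dp/dt)·Δt with the new parameters.
p: 0.52768 → 0.68155  (Δp = +0.15387)
p: 0.68155 → 0.66801  (Δp = -0.01353)
p: 0.66801 → 0.66920  (Δp = +0.00119)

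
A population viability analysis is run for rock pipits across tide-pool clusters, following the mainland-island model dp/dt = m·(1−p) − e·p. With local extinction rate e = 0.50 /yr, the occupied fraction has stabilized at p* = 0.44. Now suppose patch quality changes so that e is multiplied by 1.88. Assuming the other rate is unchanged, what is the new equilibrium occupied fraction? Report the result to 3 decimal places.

Balance m(1−p*) = e·p* gives m = e·p*/(1−p*) = 0.50×0.44000/0.56000 = 0.39286.
New p* = m/(m+e) = 0.39286/(0.39286+0.94000) = 0.29475.

0.295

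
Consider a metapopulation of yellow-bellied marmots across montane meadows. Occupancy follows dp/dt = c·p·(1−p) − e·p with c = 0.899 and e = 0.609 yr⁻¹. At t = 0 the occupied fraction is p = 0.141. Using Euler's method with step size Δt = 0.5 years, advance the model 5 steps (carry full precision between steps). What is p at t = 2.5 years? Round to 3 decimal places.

0.199

Update rule: p ← p + [c·p·(1−p) − e·p]·Δt with Δt = 0.5.
step 1: Δp = +0.01151, p = 0.15251
step 2: Δp = +0.01166, p = 0.16417
step 3: Δp = +0.01169, p = 0.17586
step 4: Δp = +0.01160, p = 0.18746
step 5: Δp = +0.01139, p = 0.19884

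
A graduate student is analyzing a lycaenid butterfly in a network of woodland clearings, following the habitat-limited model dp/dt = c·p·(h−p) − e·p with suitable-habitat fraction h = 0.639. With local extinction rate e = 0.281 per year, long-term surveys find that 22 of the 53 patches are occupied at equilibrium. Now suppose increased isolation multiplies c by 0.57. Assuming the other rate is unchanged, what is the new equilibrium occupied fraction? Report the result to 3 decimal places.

Observed p* = 22/53 = 0.41509.
Balance c(h−p*) = e gives c = e/(0.639 − 0.41509) = 0.281/0.22391 = 1.25497.
New p* = 0.639 − e/c = 0.639 − 0.28100/0.71533 = 0.24617.

0.246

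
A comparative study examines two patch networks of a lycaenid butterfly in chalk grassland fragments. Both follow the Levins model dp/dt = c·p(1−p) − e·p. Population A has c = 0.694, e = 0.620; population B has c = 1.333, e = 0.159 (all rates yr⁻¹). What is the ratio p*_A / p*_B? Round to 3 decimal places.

0.121

A: p*_A = 1 − 0.620/0.694 = 0.1066.
B: p*_B = 1 − 0.159/1.333 = 0.8807.
p*_A / p*_B = 0.1066/0.8807 = 0.1211.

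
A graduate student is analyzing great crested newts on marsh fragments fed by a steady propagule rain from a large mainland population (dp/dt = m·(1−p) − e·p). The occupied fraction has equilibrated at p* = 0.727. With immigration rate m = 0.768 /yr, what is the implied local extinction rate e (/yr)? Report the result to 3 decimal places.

At equilibrium m(1−p*) = e·p*, so e = m(1−p*)/p*.
e = 0.768 × 0.2730 / 0.727 = 0.2884.

0.288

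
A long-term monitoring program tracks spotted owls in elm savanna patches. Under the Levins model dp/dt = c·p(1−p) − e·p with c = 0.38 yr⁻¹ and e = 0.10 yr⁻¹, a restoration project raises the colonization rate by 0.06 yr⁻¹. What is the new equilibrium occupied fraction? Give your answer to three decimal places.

Before: p* = 1 − 0.10/0.38 = 0.7368.
After the change, c = 0.44, e = 0.1, so p* = 1 − 0.1/0.44 = 0.7727.

0.773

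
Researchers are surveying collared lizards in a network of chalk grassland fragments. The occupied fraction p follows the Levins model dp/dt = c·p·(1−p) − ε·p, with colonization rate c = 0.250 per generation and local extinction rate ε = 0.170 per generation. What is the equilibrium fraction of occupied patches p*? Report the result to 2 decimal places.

At equilibrium, colonization balances extinction: c·p*·(1−p*) = ε·p*.
So p* = 1 − ε/c = 1 − 0.170/0.250 = 1 − 0.6800 = 0.3200.

0.32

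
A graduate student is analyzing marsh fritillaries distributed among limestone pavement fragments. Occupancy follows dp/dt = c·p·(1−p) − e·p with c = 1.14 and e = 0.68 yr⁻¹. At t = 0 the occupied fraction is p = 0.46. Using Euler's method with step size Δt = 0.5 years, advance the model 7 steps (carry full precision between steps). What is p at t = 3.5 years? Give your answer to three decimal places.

0.411

Update rule: p ← p + [c·p·(1−p) − e·p]·Δt with Δt = 0.5.
step 1: Δp = -0.01481, p = 0.44519
step 2: Δp = -0.01058, p = 0.43461
step 3: Δp = -0.00771, p = 0.42691
step 4: Δp = -0.00569, p = 0.42121
step 5: Δp = -0.00425, p = 0.41696
step 6: Δp = -0.00320, p = 0.41376
step 7: Δp = -0.00242, p = 0.41135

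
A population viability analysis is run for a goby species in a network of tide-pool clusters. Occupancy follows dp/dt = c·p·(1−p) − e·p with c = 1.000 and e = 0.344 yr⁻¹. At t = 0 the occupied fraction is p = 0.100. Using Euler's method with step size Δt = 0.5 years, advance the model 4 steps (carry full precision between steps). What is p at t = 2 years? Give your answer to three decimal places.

0.247

Update rule: p ← p + [c·p·(1−p) − e·p]·Δt with Δt = 0.5.
step 1: Δp = +0.02780, p = 0.12780
step 2: Δp = +0.03375, p = 0.16155
step 3: Δp = +0.03994, p = 0.20149
step 4: Δp = +0.04579, p = 0.24728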